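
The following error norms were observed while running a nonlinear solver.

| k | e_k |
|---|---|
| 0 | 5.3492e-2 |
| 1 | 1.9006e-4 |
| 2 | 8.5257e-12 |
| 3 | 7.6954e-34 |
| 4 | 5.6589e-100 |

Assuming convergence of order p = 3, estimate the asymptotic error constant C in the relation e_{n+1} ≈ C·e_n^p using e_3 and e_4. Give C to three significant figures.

C ≈ e_4 / e_3^3
  = 5.6589e-100 / (7.6954e-34)^3
  = 5.6589e-100 / 4.55715e-100 ≈ 1.2418

1.24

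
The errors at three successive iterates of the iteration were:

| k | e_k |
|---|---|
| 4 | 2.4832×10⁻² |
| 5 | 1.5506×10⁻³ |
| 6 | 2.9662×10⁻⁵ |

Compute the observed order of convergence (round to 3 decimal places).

1.427

p ≈ ln(e_6/e_5) / ln(e_5/e_4)
  = ln(2.9662×10⁻⁵/1.5506×10⁻³) / ln(1.5506×10⁻³/2.4832×10⁻²)
  = ln(0.0191294) / ln(0.0624436)
  = -3.956529 / -2.773492 ≈ 1.426551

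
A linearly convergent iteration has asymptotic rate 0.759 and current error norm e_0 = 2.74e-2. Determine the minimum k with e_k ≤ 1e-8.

54

After k steps, e_k ≈ 2.74e-2·0.759^k.
Need 0.759^k ≤ 1e-8/2.74e-2 = 3.64964e-07.
k ≥ ln(3.64964e-07)/ln(0.759) = -14.8235/-0.27575 = 53.757.
Smallest integer k = 54.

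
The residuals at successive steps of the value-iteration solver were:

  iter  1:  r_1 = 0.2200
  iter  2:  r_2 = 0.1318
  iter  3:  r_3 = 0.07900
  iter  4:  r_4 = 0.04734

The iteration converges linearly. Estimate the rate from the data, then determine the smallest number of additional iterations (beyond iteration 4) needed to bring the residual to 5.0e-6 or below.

Rate ρ ≈ r_4/r_3 = 0.04734/0.07900 = 0.5992.
After j more steps, r_{4+j} ≈ 0.04734·ρ^j; need ρ^j ≤ 5.0e-6/0.04734 = 0.000105619.
j ≥ ln(0.000105619)/ln(0.5992) = -9.1557/-0.51216 = 17.877.
So 18 more iterations are needed.

18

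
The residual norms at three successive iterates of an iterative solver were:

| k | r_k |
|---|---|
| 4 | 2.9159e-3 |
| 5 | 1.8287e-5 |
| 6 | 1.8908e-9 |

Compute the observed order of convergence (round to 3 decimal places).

1.809

p ≈ ln(r_6/r_5) / ln(r_5/r_4)
  = ln(1.8908e-9/1.8287e-5) / ln(1.8287e-5/2.9159e-3)
  = ln(0.000103396) / ln(0.00627148)
  = -9.176944 / -5.071743 ≈ 1.809426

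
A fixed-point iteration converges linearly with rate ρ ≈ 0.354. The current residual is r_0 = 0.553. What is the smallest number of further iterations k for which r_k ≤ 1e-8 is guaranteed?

18

After k steps, r_k ≈ 0.553·0.354^k.
Need 0.354^k ≤ 1e-8/0.553 = 1.80832e-08.
k ≥ ln(1.80832e-08)/ln(0.354) = -17.8283/-1.03846 = 17.168.
Smallest integer k = 18.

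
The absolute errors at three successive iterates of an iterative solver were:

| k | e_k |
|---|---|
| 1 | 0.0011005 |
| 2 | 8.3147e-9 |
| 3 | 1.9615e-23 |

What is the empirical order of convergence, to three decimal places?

2.856

p ≈ ln(e_3/e_2) / ln(e_2/e_1)
  = ln(1.9615e-23/8.3147e-9) / ln(8.3147e-9/0.0011005)
  = ln(2.35907e-15) / ln(7.55538e-06)
  = -33.680509 / -11.793251 ≈ 2.855914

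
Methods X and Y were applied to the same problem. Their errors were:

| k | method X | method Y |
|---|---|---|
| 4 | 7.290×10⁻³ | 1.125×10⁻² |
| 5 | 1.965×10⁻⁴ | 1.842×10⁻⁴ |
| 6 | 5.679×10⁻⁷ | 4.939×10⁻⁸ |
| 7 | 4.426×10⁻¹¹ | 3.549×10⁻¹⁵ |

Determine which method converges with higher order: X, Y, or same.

Method X: p ≈ ln(4.426×10⁻¹¹/5.679×10⁻⁷)/ln(5.679×10⁻⁷/1.965×10⁻⁴) ≈ 1.62.
Method Y: p ≈ ln(3.549×10⁻¹⁵/4.939×10⁻⁸)/ln(4.939×10⁻⁸/1.842×10⁻⁴) ≈ 2.00.
Method Y has the higher order (≈2.0 vs ≈1.6).

Y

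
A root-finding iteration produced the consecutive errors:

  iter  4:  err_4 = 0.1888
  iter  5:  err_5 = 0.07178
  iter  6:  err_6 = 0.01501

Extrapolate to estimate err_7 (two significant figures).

First estimate the order: p ≈ ln(err_6/err_5) / ln(err_5/err_4) = ln(0.01501/0.07178)/ln(0.07178/0.1888) = ln(0.209111)/ln(0.380191) ≈ 1.6182.
Then err_7 ≈ err_6·(err_6/err_5)^p = 0.01501·(0.209111)^1.6182 = 0.01501·0.0794756 ≈ 0.001193.

1.2e-3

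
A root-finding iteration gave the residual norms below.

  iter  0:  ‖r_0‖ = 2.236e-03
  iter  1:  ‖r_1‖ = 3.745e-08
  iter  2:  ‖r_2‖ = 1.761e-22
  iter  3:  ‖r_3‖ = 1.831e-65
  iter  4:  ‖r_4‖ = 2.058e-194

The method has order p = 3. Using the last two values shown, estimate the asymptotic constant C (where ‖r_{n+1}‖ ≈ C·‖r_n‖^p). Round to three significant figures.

3.35

C ≈ ‖r_4‖ / ‖r_3‖^3
  = 2.058e-194 / (1.831e-65)^3
  = 2.058e-194 / 6.13854e-195 ≈ 3.3526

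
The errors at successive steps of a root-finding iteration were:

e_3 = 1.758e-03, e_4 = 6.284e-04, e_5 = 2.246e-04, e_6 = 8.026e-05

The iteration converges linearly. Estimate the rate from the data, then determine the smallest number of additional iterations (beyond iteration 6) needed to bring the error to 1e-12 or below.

Rate ρ ≈ e_6/e_5 = 8.026e-05/2.246e-04 = 0.3573.
After j more steps, e_{6+j} ≈ 8.026e-05·ρ^j; need ρ^j ≤ 1e-12/8.026e-05 = 1.24595e-08.
j ≥ ln(1.24595e-08)/ln(0.3573) = -18.2008/-1.02918 = 17.685.
So 18 more iterations are needed.

18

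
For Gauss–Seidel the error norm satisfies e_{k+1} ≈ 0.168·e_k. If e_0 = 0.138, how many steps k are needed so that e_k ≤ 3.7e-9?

10

After k steps, e_k ≈ 0.138·0.168^k.
Need 0.168^k ≤ 3.7e-9/0.138 = 2.68116e-08.
k ≥ ln(2.68116e-08)/ln(0.168) = -17.4344/-1.78379 = 9.774.
Smallest integer k = 10.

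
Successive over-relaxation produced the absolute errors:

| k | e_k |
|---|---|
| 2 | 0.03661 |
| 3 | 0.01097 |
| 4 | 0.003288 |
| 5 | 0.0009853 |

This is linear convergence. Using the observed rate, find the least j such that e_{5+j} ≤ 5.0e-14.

20

Rate ρ ≈ e_5/e_4 = 0.0009853/0.003288 = 0.2997.
After j more steps, e_{5+j} ≈ 0.0009853·ρ^j; need ρ^j ≤ 5.0e-14/0.0009853 = 5.0746e-11.
j ≥ ln(5.0746e-11)/ln(0.2997) = -23.7042/-1.20497 = 19.672.
So 20 more iterations are needed.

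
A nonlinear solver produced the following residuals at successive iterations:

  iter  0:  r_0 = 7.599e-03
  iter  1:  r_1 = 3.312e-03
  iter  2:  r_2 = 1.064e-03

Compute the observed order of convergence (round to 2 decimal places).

p ≈ ln(r_2/r_1) / ln(r_1/r_0)
  = ln(1.064e-03/3.312e-03) / ln(3.312e-03/7.599e-03)
  = ln(0.321256) / ln(0.435847)
  = -1.13552 / -0.83046 ≈ 1.36734

1.37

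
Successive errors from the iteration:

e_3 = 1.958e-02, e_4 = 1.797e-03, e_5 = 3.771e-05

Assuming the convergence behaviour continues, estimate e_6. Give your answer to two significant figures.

7.3e-8

First estimate the order: p ≈ ln(e_5/e_4) / ln(e_4/e_3) = ln(3.771e-05/1.797e-03)/ln(1.797e-03/1.958e-02) = ln(0.020985)/ln(0.0917773) ≈ 1.6178.
Then e_6 ≈ e_5·(e_5/e_4)^p = 3.771e-05·(0.020985)^1.6178 = 3.771e-05·0.00192834 ≈ 7.272e-08.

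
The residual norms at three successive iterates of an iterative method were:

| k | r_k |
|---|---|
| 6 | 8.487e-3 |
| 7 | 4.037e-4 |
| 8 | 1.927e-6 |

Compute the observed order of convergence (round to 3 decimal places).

1.755

p ≈ ln(r_8/r_7) / ln(r_7/r_6)
  = ln(1.927e-6/4.037e-4) / ln(4.037e-4/8.487e-3)
  = ln(0.00477335) / ln(0.0475669)
  = -5.344707 / -3.045618 ≈ 1.754884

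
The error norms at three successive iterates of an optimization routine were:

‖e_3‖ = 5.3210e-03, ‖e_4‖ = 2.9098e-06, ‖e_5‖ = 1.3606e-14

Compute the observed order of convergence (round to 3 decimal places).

p ≈ ln(‖e_5‖/‖e_4‖) / ln(‖e_4‖/‖e_3‖)
  = ln(1.3606e-14/2.9098e-06) / ln(2.9098e-06/5.3210e-03)
  = ln(4.67592e-09) / ln(0.000546852)
  = -19.180840 / -7.511332 ≈ 2.553587

2.554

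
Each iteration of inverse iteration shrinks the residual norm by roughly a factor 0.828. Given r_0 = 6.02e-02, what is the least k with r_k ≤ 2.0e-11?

After k steps, r_k ≈ 6.02e-02·0.828^k.
Need 0.828^k ≤ 2.0e-11/6.02e-02 = 3.32226e-10.
k ≥ ln(3.32226e-10)/ln(0.828) = -21.8252/-0.18874 = 115.636.
Smallest integer k = 116.

116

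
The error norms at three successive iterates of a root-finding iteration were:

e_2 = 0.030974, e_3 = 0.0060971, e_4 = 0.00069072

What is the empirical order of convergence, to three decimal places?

p ≈ ln(e_4/e_3) / ln(e_3/e_2)
  = ln(0.00069072/0.0060971) / ln(0.0060971/0.030974)
  = ln(0.113287) / ln(0.196846)
  = -2.177831 / -1.625334 ≈ 1.339928

1.340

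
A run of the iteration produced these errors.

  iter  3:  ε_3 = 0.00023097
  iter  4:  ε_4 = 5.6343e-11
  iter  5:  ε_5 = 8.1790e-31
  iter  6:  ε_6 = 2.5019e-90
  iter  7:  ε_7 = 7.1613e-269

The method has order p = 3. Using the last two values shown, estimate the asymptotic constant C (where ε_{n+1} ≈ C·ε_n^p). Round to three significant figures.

C ≈ ε_7 / ε_6^3
  = 7.1613e-269 / (2.5019e-90)^3
  = 7.1613e-269 / 1.56607e-269 ≈ 4.5728

4.57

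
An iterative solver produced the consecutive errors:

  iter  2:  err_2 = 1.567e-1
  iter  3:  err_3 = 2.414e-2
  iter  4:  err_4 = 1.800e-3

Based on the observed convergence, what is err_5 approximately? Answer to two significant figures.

4.9e-5

First estimate the order: p ≈ ln(err_4/err_3) / ln(err_3/err_2) = ln(1.800e-3/2.414e-2)/ln(2.414e-2/1.567e-1) = ln(0.074565)/ln(0.154052) ≈ 1.3879.
Then err_5 ≈ err_4·(err_4/err_3)^p = 1.800e-3·(0.074565)^1.3879 = 1.800e-3·0.027239 ≈ 4.903e-05.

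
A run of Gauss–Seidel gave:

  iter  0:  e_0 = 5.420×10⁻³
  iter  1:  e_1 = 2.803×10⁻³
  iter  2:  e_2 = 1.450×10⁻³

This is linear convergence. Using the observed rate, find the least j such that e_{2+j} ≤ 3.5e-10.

24

Rate ρ ≈ e_2/e_1 = 1.450×10⁻³/2.803×10⁻³ = 0.5173.
After j more steps, e_{2+j} ≈ 1.450×10⁻³·ρ^j; need ρ^j ≤ 3.5e-10/1.450×10⁻³ = 2.41379e-07.
j ≥ ln(2.41379e-07)/ln(0.5173) = -15.2369/-0.65913 = 23.117.
So 24 more iterations are needed.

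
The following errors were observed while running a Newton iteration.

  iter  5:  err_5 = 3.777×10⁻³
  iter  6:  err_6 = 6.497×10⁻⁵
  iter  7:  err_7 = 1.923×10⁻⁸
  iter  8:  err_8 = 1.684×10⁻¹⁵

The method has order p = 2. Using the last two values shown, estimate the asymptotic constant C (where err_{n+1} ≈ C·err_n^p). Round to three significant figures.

C ≈ err_8 / err_7^2
  = 1.684×10⁻¹⁵ / (1.923×10⁻⁸)^2
  = 1.684×10⁻¹⁵ / 3.69793e-16 ≈ 4.5539

4.55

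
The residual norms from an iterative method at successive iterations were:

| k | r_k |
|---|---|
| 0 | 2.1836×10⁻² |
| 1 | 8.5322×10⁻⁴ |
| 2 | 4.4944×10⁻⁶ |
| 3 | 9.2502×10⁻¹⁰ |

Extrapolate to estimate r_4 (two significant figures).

First estimate the order: p ≈ ln(r_3/r_2) / ln(r_2/r_1) = ln(9.2502×10⁻¹⁰/4.4944×10⁻⁶)/ln(4.4944×10⁻⁶/8.5322×10⁻⁴) = ln(0.000205816)/ln(0.00526757) ≈ 1.6180.
Then r_4 ≈ r_3·(r_3/r_2)^p = 9.2502×10⁻¹⁰·(0.000205816)^1.6180 = 9.2502×10⁻¹⁰·1.08445e-06 ≈ 1.003e-15.

1.0e-15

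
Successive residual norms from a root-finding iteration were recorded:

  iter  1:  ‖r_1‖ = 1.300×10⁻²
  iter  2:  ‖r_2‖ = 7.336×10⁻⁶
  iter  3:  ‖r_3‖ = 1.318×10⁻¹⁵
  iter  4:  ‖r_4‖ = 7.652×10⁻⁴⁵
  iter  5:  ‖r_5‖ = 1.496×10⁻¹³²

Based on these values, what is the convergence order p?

Consecutive ratios: ‖r_5‖/‖r_4‖ = 1.496×10⁻¹³²/7.652×10⁻⁴⁵ = 1.95504e-88, ‖r_4‖/‖r_3‖ = 7.652×10⁻⁴⁵/1.318×10⁻¹⁵ = 5.80577e-30.
p ≈ ln(1.95504e-88)/ln(5.80577e-30) = -201.9571/-67.3187 ≈ 3.00.
So the convergence is cubic (order 3).

3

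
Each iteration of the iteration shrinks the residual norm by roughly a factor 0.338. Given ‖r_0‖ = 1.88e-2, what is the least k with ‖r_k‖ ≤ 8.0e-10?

16

After k steps, ‖r_k‖ ≈ 1.88e-2·0.338^k.
Need 0.338^k ≤ 8.0e-10/1.88e-2 = 4.25532e-08.
k ≥ ln(4.25532e-08)/ln(0.338) = -16.9725/-1.08471 = 15.647.
Smallest integer k = 16.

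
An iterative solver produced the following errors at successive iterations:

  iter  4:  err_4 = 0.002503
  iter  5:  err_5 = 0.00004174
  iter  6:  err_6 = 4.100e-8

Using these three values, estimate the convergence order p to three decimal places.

p ≈ ln(err_6/err_5) / ln(err_5/err_4)
  = ln(4.100e-8/0.00004174) / ln(0.00004174/0.002503)
  = ln(0.000982271) / ln(0.016676)
  = -6.925643 / -4.093785 ≈ 1.691746

1.692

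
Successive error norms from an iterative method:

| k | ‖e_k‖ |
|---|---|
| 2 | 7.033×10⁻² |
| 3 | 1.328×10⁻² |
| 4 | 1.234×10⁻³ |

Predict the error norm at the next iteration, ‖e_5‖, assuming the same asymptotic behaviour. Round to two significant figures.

4.2e-5

First estimate the order: p ≈ ln(‖e_4‖/‖e_3‖) / ln(‖e_3‖/‖e_2‖) = ln(1.234×10⁻³/1.328×10⁻²)/ln(1.328×10⁻²/7.033×10⁻²) = ln(0.0929217)/ln(0.188824) ≈ 1.4254.
Then ‖e_5‖ ≈ ‖e_4‖·(‖e_4‖/‖e_3‖)^p = 1.234×10⁻³·(0.0929217)^1.4254 = 1.234×10⁻³·0.0338185 ≈ 4.173e-05.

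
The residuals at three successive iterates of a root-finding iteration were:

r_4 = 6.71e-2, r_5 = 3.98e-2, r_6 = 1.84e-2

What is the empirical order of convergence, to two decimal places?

1.48

p ≈ ln(r_6/r_5) / ln(r_5/r_4)
  = ln(1.84e-2/3.98e-2) / ln(3.98e-2/6.71e-2)
  = ln(0.462312) / ln(0.593145)
  = -0.77152 / -0.52232 ≈ 1.47710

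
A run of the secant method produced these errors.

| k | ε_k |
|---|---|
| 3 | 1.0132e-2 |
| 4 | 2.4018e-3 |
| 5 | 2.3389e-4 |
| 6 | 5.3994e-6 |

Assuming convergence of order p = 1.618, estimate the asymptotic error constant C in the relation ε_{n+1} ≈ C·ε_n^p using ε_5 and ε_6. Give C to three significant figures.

C ≈ ε_6 / ε_5^1.618
  = 5.3994e-6 / (2.3389e-4)^1.618
  = 5.3994e-6 / 1.33371e-06 ≈ 4.0484

4.05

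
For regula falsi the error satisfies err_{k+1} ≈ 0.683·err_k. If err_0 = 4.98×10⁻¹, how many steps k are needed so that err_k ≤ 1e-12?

71

After k steps, err_k ≈ 4.98×10⁻¹·0.683^k.
Need 0.683^k ≤ 1e-12/4.98×10⁻¹ = 2.00803e-12.
k ≥ ln(2.00803e-12)/ln(0.683) = -26.9339/-0.38126 = 70.644.
Smallest integer k = 71.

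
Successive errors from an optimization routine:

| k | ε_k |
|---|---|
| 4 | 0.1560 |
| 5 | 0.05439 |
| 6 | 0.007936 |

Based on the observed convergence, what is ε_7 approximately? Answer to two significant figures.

2.4e-4

First estimate the order: p ≈ ln(ε_6/ε_5) / ln(ε_5/ε_4) = ln(0.007936/0.05439)/ln(0.05439/0.1560) = ln(0.145909)/ln(0.348654) ≈ 1.8267.
Then ε_7 ≈ ε_6·(ε_6/ε_5)^p = 0.007936·(0.145909)^1.8267 = 0.007936·0.0297186 ≈ 0.0002358.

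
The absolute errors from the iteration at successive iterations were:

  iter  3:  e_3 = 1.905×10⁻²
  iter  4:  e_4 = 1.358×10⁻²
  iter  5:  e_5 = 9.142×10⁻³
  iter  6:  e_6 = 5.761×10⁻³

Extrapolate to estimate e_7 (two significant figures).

3.4e-3

First estimate the order: p ≈ ln(e_6/e_5) / ln(e_5/e_4) = ln(5.761×10⁻³/9.142×10⁻³)/ln(9.142×10⁻³/1.358×10⁻²) = ln(0.630168)/ln(0.673196) ≈ 1.1669.
Then e_7 ≈ e_6·(e_6/e_5)^p = 5.761×10⁻³·(0.630168)^1.1669 = 5.761×10⁻³·0.583426 ≈ 0.003361.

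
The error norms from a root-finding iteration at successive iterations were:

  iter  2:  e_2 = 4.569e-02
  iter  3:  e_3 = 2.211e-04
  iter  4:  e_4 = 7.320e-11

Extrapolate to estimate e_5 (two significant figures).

5.3e-29

First estimate the order: p ≈ ln(e_4/e_3) / ln(e_3/e_2) = ln(7.320e-11/2.211e-04)/ln(2.211e-04/4.569e-02) = ln(3.31072e-07)/ln(0.00483913) ≈ 2.7989.
Then e_5 ≈ e_4·(e_4/e_3)^p = 7.320e-11·(3.31072e-07)^2.7989 = 7.320e-11·7.29308e-19 ≈ 5.339e-29.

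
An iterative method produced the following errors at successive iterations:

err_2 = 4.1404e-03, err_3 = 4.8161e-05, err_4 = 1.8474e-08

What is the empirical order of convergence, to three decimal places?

1.766

p ≈ ln(err_4/err_3) / ln(err_3/err_2)
  = ln(1.8474e-08/4.8161e-05) / ln(4.8161e-05/4.1404e-03)
  = ln(0.000383588) / ln(0.011632)
  = -7.865941 / -4.453995 ≈ 1.766042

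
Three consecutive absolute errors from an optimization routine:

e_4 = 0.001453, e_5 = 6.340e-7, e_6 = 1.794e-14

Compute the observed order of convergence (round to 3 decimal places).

2.246

p ≈ ln(e_6/e_5) / ln(e_5/e_4)
  = ln(1.794e-14/6.340e-7) / ln(6.340e-7/0.001453)
  = ln(2.82965e-08) / ln(0.000436339)
  = -17.380528 / -7.737091 ≈ 2.246391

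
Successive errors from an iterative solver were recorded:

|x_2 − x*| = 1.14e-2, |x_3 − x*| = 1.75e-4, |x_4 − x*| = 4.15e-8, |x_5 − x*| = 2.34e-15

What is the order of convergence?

Consecutive ratios: |x_5 − x*|/|x_4 − x*| = 2.34e-15/4.15e-8 = 5.63855e-08, |x_4 − x*|/|x_3 − x*| = 4.15e-8/1.75e-4 = 0.000237143.
p ≈ ln(5.63855e-08)/ln(0.000237143) = -16.6911/-8.3468 ≈ 2.00.
So the convergence is quadratic (order 2).

2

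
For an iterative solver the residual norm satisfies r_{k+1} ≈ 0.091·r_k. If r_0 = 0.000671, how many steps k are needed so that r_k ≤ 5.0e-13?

After k steps, r_k ≈ 0.000671·0.091^k.
Need 0.091^k ≤ 5.0e-13/0.000671 = 7.45156e-10.
k ≥ ln(7.45156e-10)/ln(0.091) = -21.0174/-2.39690 = 8.769.
Smallest integer k = 9.

9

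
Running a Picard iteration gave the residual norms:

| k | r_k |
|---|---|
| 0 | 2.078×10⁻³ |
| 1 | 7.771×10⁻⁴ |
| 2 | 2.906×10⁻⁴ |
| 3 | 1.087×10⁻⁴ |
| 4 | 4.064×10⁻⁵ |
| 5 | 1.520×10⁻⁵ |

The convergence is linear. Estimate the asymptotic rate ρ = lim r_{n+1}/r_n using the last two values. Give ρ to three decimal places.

0.374

ρ ≈ r_5/r_4 = 1.520×10⁻⁵/4.064×10⁻⁵ = 0.37402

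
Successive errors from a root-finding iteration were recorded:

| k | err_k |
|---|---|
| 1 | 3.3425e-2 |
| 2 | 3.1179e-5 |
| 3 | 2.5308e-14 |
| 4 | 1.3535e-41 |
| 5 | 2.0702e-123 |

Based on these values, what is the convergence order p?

Consecutive ratios: err_5/err_4 = 2.0702e-123/1.3535e-41 = 1.52952e-82, err_4/err_3 = 1.3535e-41/2.5308e-14 = 5.34811e-28.
p ≈ ln(1.52952e-82)/ln(5.34811e-28) = -188.3870/-62.7956 ≈ 3.00.
So the convergence is cubic (order 3).

3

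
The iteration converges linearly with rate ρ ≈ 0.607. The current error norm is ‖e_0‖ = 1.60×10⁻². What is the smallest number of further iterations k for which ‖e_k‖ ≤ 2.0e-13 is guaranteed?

51

After k steps, ‖e_k‖ ≈ 1.60×10⁻²·0.607^k.
Need 0.607^k ≤ 2.0e-13/1.60×10⁻² = 1.25e-11.
k ≥ ln(1.25e-11)/ln(0.607) = -25.1053/-0.49923 = 50.288.
Smallest integer k = 51.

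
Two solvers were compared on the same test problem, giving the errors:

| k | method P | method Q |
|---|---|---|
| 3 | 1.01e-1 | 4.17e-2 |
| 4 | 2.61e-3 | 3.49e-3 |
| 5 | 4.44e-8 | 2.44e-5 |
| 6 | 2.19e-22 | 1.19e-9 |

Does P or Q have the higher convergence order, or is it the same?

Method P: p ≈ ln(2.19e-22/4.44e-8)/ln(4.44e-8/2.61e-3) ≈ 3.00.
Method Q: p ≈ ln(1.19e-9/2.44e-5)/ln(2.44e-5/3.49e-3) ≈ 2.00.
Method P has the higher order (≈3.0 vs ≈2.0).

P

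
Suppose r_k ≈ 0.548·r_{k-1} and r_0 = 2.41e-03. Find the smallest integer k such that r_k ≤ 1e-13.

After k steps, r_k ≈ 2.41e-03·0.548^k.
Need 0.548^k ≤ 1e-13/2.41e-03 = 4.14938e-11.
k ≥ ln(4.14938e-11)/ln(0.548) = -23.9055/-0.60148 = 39.744.
Smallest integer k = 40.

40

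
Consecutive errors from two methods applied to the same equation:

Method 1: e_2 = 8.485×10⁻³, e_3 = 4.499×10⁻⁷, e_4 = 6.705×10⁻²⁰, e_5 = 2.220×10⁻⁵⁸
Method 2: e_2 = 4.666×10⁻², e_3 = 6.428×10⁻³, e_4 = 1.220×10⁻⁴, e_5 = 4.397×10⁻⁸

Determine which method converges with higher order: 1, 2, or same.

1

Method 1: p ≈ ln(2.220×10⁻⁵⁸/6.705×10⁻²⁰)/ln(6.705×10⁻²⁰/4.499×10⁻⁷) ≈ 3.00.
Method 2: p ≈ ln(4.397×10⁻⁸/1.220×10⁻⁴)/ln(1.220×10⁻⁴/6.428×10⁻³) ≈ 2.00.
Method 1 has the higher order (≈3.0 vs ≈2.0).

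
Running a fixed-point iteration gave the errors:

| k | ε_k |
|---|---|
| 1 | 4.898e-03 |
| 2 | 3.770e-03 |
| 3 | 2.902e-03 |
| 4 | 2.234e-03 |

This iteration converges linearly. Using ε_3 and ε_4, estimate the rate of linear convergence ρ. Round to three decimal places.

0.770

ρ ≈ ε_4/ε_3 = 2.234e-03/2.902e-03 = 0.76981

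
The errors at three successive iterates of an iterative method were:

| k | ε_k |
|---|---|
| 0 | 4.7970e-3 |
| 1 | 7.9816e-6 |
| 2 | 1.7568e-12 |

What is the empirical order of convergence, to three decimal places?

p ≈ ln(ε_2/ε_1) / ln(ε_1/ε_0)
  = ln(1.7568e-12/7.9816e-6) / ln(7.9816e-6/4.7970e-3)
  = ln(2.20106e-07) / ln(0.00166387)
  = -15.329157 / -6.398609 ≈ 2.395701

2.396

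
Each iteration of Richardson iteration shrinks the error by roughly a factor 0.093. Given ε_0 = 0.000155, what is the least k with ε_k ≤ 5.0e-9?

5

After k steps, ε_k ≈ 0.000155·0.093^k.
Need 0.093^k ≤ 5.0e-9/0.000155 = 3.22581e-05.
k ≥ ln(3.22581e-05)/ln(0.093) = -10.3417/-2.37516 = 4.354.
Smallest integer k = 5.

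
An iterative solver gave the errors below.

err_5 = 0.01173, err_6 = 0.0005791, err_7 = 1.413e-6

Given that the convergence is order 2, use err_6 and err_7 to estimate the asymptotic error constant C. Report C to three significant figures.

4.21

C ≈ err_7 / err_6^2
  = 1.413e-6 / (0.0005791)^2
  = 1.413e-6 / 3.35357e-07 ≈ 4.2134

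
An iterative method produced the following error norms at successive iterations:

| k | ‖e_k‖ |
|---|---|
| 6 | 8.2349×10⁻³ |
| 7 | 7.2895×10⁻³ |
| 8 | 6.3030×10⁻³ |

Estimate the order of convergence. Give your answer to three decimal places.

p ≈ ln(‖e_8‖/‖e_7‖) / ln(‖e_7‖/‖e_6‖)
  = ln(6.3030×10⁻³/7.2895×10⁻³) / ln(7.2895×10⁻³/8.2349×10⁻³)
  = ln(0.864668) / ln(0.885196)
  = -0.145410 / -0.121946 ≈ 1.192413

1.192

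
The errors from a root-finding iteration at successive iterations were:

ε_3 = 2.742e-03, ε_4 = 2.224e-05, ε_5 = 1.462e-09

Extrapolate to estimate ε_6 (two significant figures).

6.3e-18

First estimate the order: p ≈ ln(ε_5/ε_4) / ln(ε_4/ε_3) = ln(1.462e-09/2.224e-05)/ln(2.224e-05/2.742e-03) = ln(6.57374e-05)/ln(0.00811087) ≈ 2.0002.
Then ε_6 ≈ ε_5·(ε_5/ε_4)^p = 1.462e-09·(6.57374e-05)^2.0002 = 1.462e-09·4.31309e-09 ≈ 6.306e-18.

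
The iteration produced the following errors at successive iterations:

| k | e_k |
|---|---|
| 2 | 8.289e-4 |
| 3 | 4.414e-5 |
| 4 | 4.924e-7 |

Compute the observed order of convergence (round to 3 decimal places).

p ≈ ln(e_4/e_3) / ln(e_3/e_2)
  = ln(4.924e-7/4.414e-5) / ln(4.414e-5/8.289e-4)
  = ln(0.0111554) / ln(0.0532513)
  = -4.495832 / -2.932733 ≈ 1.532984

1.533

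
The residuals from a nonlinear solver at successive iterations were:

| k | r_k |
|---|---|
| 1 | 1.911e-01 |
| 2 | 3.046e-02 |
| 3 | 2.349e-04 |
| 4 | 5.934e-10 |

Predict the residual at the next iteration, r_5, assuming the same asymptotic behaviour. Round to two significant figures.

8.8e-25

First estimate the order: p ≈ ln(r_4/r_3) / ln(r_3/r_2) = ln(5.934e-10/2.349e-04)/ln(2.349e-04/3.046e-02) = ln(2.52618e-06)/ln(0.00771175) ≈ 2.6493.
Then r_5 ≈ r_4·(r_4/r_3)^p = 5.934e-10·(2.52618e-06)^2.6493 = 5.934e-10·1.48064e-15 ≈ 8.786e-25.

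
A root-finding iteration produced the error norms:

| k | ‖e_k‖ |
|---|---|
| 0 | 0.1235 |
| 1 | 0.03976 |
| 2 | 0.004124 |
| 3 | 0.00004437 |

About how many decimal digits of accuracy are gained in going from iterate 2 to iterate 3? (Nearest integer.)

2

Digits gained ≈ log₁₀(‖e_2‖/‖e_3‖) = log₁₀(0.004124/0.00004437) = log₁₀(92.9457) ≈ 1.968.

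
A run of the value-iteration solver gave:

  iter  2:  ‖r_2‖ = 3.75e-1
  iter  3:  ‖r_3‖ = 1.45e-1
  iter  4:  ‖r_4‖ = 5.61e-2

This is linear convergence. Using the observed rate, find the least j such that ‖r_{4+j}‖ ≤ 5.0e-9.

18

Rate ρ ≈ ‖r_4‖/‖r_3‖ = 5.61e-2/1.45e-1 = 0.3869.
After j more steps, ‖r_{4+j}‖ ≈ 5.61e-2·ρ^j; need ρ^j ≤ 5.0e-9/5.61e-2 = 8.91266e-08.
j ≥ ln(8.91266e-08)/ln(0.3869) = -16.2332/-0.94959 = 17.095.
So 18 more iterations are needed.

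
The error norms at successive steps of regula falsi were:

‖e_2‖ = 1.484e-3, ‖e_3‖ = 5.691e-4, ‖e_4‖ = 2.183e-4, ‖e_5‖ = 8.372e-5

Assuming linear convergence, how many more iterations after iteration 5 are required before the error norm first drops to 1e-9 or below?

Rate ρ ≈ ‖e_5‖/‖e_4‖ = 8.372e-5/2.183e-4 = 0.3835.
After j more steps, ‖e_{5+j}‖ ≈ 8.372e-5·ρ^j; need ρ^j ≤ 1e-9/8.372e-5 = 1.19446e-05.
j ≥ ln(1.19446e-05)/ln(0.3835) = -11.3352/-0.95842 = 11.827.
So 12 more iterations are needed.

12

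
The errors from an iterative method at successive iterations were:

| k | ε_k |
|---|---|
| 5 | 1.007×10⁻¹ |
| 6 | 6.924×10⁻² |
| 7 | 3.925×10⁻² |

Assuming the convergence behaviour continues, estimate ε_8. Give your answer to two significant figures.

1.7e-2

First estimate the order: p ≈ ln(ε_7/ε_6) / ln(ε_6/ε_5) = ln(3.925×10⁻²/6.924×10⁻²)/ln(6.924×10⁻²/1.007×10⁻¹) = ln(0.566869)/ln(0.687587) ≈ 1.5154.
Then ε_8 ≈ ε_7·(ε_7/ε_6)^p = 3.925×10⁻²·(0.566869)^1.5154 = 3.925×10⁻²·0.423085 ≈ 0.01661.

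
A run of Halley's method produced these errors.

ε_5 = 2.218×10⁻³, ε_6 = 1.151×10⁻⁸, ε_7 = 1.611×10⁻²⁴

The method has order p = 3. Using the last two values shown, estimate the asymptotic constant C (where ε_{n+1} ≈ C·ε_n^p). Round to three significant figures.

1.06

C ≈ ε_7 / ε_6^3
  = 1.611×10⁻²⁴ / (1.151×10⁻⁸)^3
  = 1.611×10⁻²⁴ / 1.52485e-24 ≈ 1.0565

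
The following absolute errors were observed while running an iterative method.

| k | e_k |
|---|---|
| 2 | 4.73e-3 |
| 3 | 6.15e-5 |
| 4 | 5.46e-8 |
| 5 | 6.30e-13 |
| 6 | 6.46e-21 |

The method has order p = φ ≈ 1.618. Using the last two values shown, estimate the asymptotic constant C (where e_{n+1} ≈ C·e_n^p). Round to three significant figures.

0.356

C ≈ e_6 / e_5^1.618
  = 6.46e-21 / (6.30e-13)^1.618
  = 6.46e-21 / 1.81691e-20 ≈ 0.35555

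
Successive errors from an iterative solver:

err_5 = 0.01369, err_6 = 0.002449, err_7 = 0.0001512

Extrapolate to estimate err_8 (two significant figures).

1.7e-6

First estimate the order: p ≈ ln(err_7/err_6) / ln(err_6/err_5) = ln(0.0001512/0.002449)/ln(0.002449/0.01369) = ln(0.0617395)/ln(0.17889) ≈ 1.6182.
Then err_8 ≈ err_7·(err_7/err_6)^p = 0.0001512·(0.0617395)^1.6182 = 0.0001512·0.011038 ≈ 1.669e-06.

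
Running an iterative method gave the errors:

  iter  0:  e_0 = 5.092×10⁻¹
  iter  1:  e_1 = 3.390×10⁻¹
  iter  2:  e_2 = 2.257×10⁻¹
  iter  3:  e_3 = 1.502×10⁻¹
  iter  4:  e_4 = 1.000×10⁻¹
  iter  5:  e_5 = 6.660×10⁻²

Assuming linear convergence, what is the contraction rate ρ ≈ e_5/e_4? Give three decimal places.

ρ ≈ e_5/e_4 = 6.660×10⁻²/1.000×10⁻¹ = 0.66600

0.666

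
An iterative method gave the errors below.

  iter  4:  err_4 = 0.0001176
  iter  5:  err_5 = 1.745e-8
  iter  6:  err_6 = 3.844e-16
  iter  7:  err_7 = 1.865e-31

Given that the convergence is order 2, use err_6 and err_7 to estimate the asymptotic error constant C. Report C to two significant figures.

1.3

C ≈ err_7 / err_6^2
  = 1.865e-31 / (3.844e-16)^2
  = 1.865e-31 / 1.47763e-31 ≈ 1.2622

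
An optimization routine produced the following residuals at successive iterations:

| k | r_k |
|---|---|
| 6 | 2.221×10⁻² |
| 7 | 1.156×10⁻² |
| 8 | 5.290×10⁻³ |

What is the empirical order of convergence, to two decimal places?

p ≈ ln(r_8/r_7) / ln(r_7/r_6)
  = ln(5.290×10⁻³/1.156×10⁻²) / ln(1.156×10⁻²/2.221×10⁻²)
  = ln(0.457612) / ln(0.520486)
  = -0.78173 / -0.65299 ≈ 1.19715

1.20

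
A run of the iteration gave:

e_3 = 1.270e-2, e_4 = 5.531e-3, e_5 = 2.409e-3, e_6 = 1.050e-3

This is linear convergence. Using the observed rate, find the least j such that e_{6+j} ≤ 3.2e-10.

Rate ρ ≈ e_6/e_5 = 1.050e-3/2.409e-3 = 0.4359.
After j more steps, e_{6+j} ≈ 1.050e-3·ρ^j; need ρ^j ≤ 3.2e-10/1.050e-3 = 3.04762e-07.
j ≥ ln(3.04762e-07)/ln(0.4359) = -15.0037/-0.83034 = 18.069.
So 19 more iterations are needed.

19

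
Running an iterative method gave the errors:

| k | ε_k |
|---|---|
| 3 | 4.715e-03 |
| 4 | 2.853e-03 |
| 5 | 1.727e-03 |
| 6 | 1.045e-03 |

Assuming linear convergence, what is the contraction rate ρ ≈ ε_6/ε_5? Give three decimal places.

0.605

ρ ≈ ε_6/ε_5 = 1.045e-03/1.727e-03 = 0.60510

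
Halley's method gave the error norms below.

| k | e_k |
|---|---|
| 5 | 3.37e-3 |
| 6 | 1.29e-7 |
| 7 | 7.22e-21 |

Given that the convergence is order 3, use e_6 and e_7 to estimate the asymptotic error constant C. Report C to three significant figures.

3.36

C ≈ e_7 / e_6^3
  = 7.22e-21 / (1.29e-7)^3
  = 7.22e-21 / 2.14669e-21 ≈ 3.3633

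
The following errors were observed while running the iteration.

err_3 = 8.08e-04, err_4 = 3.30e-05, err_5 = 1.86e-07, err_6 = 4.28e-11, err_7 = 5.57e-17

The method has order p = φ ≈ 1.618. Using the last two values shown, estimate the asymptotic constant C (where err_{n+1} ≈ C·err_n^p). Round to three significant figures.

C ≈ err_7 / err_6^1.618
  = 5.57e-17 / (4.28e-11)^1.618
  = 5.57e-17 / 1.67369e-17 ≈ 3.328

3.33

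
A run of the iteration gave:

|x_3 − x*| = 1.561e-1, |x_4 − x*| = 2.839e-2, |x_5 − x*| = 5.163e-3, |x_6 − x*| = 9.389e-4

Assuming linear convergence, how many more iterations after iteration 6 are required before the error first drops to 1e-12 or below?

13

Rate ρ ≈ |x_6 − x*|/|x_5 − x*| = 9.389e-4/5.163e-3 = 0.1819.
After j more steps, |x_{6+j} − x*| ≈ 9.389e-4·ρ^j; need ρ^j ≤ 1e-12/9.389e-4 = 1.06508e-09.
j ≥ ln(1.06508e-09)/ln(0.1819) = -20.6602/-1.70430 = 12.122.
So 13 more iterations are needed.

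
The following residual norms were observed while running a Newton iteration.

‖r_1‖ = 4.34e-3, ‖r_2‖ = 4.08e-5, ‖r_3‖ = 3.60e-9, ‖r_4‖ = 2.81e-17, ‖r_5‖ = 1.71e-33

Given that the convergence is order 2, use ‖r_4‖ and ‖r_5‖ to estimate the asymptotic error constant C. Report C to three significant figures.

C ≈ ‖r_5‖ / ‖r_4‖^2
  = 1.71e-33 / (2.81e-17)^2
  = 1.71e-33 / 7.8961e-34 ≈ 2.1656

2.17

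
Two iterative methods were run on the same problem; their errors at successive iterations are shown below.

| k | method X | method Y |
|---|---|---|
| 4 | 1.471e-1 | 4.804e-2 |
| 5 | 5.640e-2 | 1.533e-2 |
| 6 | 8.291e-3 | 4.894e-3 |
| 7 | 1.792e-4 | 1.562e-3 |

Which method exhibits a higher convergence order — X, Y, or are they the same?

X

Method X: p ≈ ln(1.792e-4/8.291e-3)/ln(8.291e-3/5.640e-2) ≈ 2.00.
Method Y: p ≈ ln(1.562e-3/4.894e-3)/ln(4.894e-3/1.533e-2) ≈ 1.00.
Method X has the higher order (≈2.0 vs ≈1.0).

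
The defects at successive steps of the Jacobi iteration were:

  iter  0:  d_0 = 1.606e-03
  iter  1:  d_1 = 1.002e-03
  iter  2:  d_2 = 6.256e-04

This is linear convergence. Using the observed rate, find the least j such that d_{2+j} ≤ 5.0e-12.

40

Rate ρ ≈ d_2/d_1 = 6.256e-04/1.002e-03 = 0.6244.
After j more steps, d_{2+j} ≈ 6.256e-04·ρ^j; need ρ^j ≤ 5.0e-12/6.256e-04 = 7.99233e-09.
j ≥ ln(7.99233e-09)/ln(0.6244) = -18.6448/-0.47096 = 39.589.
So 40 more iterations are needed.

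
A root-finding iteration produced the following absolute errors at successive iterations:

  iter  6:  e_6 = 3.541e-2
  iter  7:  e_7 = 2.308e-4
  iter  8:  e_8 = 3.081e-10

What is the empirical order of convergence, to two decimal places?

p ≈ ln(e_8/e_7) / ln(e_7/e_6)
  = ln(3.081e-10/2.308e-4) / ln(2.308e-4/3.541e-2)
  = ln(1.33492e-06) / ln(0.00651793)
  = -13.52664 / -5.03320 ≈ 2.68748

2.69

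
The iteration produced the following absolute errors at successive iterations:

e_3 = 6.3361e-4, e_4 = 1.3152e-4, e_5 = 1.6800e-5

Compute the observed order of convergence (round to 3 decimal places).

p ≈ ln(e_5/e_4) / ln(e_4/e_3)
  = ln(1.6800e-5/1.3152e-4) / ln(1.3152e-4/6.3361e-4)
  = ln(0.127737) / ln(0.207572)
  = -2.057782 / -1.572277 ≈ 1.308791

1.309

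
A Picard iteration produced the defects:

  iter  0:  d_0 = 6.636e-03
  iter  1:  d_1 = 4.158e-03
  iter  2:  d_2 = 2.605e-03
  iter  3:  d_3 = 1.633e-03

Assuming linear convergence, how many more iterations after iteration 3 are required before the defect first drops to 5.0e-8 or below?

Rate ρ ≈ d_3/d_2 = 1.633e-03/2.605e-03 = 0.6269.
After j more steps, d_{3+j} ≈ 1.633e-03·ρ^j; need ρ^j ≤ 5.0e-8/1.633e-03 = 3.06185e-05.
j ≥ ln(3.06185e-05)/ln(0.6269) = -10.3939/-0.46697 = 22.258.
So 23 more iterations are needed.

23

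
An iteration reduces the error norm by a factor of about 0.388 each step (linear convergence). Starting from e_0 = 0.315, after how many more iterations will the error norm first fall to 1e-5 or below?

After k steps, e_k ≈ 0.315·0.388^k.
Need 0.388^k ≤ 1e-5/0.315 = 3.1746e-05.
k ≥ ln(3.1746e-05)/ln(0.388) = -10.3577/-0.94675 = 10.940.
Smallest integer k = 11.

11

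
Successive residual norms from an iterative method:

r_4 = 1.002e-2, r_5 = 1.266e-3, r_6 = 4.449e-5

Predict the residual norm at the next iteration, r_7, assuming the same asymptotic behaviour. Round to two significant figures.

First estimate the order: p ≈ ln(r_6/r_5) / ln(r_5/r_4) = ln(4.449e-5/1.266e-3)/ln(1.266e-3/1.002e-2) = ln(0.0351422)/ln(0.126347) ≈ 1.6186.
Then r_7 ≈ r_6·(r_6/r_5)^p = 4.449e-5·(0.0351422)^1.6186 = 4.449e-5·0.00442873 ≈ 1.97e-07.

2.0e-7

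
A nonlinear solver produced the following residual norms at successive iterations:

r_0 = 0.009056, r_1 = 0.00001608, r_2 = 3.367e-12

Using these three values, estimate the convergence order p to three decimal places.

p ≈ ln(r_2/r_1) / ln(r_1/r_0)
  = ln(3.367e-12/0.00001608) / ln(0.00001608/0.009056)
  = ln(2.09391e-07) / ln(0.00177562)
  = -15.379063 / -6.333606 ≈ 2.428169

2.428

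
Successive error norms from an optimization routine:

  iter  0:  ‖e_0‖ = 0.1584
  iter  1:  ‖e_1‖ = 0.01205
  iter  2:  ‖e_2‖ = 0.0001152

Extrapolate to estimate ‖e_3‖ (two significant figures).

First estimate the order: p ≈ ln(‖e_2‖/‖e_1‖) / ln(‖e_1‖/‖e_0‖) = ln(0.0001152/0.01205)/ln(0.01205/0.1584) = ln(0.00956017)/ln(0.0760732) ≈ 1.8051.
Then ‖e_3‖ ≈ ‖e_2‖·(‖e_2‖/‖e_1‖)^p = 0.0001152·(0.00956017)^1.8051 = 0.0001152·0.000226224 ≈ 2.606e-08.

2.6e-8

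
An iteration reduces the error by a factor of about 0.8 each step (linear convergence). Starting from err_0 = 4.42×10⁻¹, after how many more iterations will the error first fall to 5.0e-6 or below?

52

After k steps, err_k ≈ 4.42×10⁻¹·0.8^k.
Need 0.8^k ≤ 5.0e-6/4.42×10⁻¹ = 1.13122e-05.
k ≥ ln(1.13122e-05)/ln(0.8) = -11.3896/-0.22314 = 51.042.
Smallest integer k = 52.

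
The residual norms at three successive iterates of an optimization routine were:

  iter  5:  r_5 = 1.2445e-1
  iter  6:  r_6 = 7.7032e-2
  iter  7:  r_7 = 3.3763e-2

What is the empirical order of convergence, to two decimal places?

p ≈ ln(r_7/r_6) / ln(r_6/r_5)
  = ln(3.3763e-2/7.7032e-2) / ln(7.7032e-2/1.2445e-1)
  = ln(0.438298) / ln(0.61898)
  = -0.82486 / -0.47968 ≈ 1.71960

1.72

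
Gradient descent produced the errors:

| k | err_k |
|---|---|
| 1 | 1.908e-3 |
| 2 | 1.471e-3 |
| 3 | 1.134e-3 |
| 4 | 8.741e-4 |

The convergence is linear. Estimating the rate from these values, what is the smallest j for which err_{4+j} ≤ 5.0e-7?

Rate ρ ≈ err_4/err_3 = 8.741e-4/1.134e-3 = 0.7708.
After j more steps, err_{4+j} ≈ 8.741e-4·ρ^j; need ρ^j ≤ 5.0e-7/8.741e-4 = 0.000572017.
j ≥ ln(0.000572017)/ln(0.7708) = -7.4663/-0.26033 = 28.680.
So 29 more iterations are needed.

29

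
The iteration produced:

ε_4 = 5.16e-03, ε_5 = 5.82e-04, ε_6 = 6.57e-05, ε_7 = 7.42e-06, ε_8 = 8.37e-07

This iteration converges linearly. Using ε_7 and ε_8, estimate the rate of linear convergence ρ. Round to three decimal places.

ρ ≈ ε_8/ε_7 = 8.37e-07/7.42e-06 = 0.11280

0.113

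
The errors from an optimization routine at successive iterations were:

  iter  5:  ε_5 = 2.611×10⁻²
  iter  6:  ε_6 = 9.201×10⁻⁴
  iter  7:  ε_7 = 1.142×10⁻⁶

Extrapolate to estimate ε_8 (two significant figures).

First estimate the order: p ≈ ln(ε_7/ε_6) / ln(ε_6/ε_5) = ln(1.142×10⁻⁶/9.201×10⁻⁴)/ln(9.201×10⁻⁴/2.611×10⁻²) = ln(0.00124117)/ln(0.0352394) ≈ 2.0002.
Then ε_8 ≈ ε_7·(ε_7/ε_6)^p = 1.142×10⁻⁶·(0.00124117)^2.0002 = 1.142×10⁻⁶·1.53844e-06 ≈ 1.757e-12.

1.8e-12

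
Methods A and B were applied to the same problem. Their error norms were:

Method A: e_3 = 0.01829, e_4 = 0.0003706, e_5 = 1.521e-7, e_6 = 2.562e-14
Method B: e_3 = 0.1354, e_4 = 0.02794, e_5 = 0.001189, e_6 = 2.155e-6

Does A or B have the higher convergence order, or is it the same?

same

Method A: p ≈ ln(2.562e-14/1.521e-7)/ln(1.521e-7/0.0003706) ≈ 2.00.
Method B: p ≈ ln(2.155e-6/0.001189)/ln(0.001189/0.02794) ≈ 2.00.
Both orders ≈ 2.0 — effectively the same.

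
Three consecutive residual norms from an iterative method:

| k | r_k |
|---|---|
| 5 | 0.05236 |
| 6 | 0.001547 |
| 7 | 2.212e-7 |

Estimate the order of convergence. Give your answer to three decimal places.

2.514

p ≈ ln(r_7/r_6) / ln(r_6/r_5)
  = ln(2.212e-7/0.001547) / ln(0.001547/0.05236)
  = ln(0.000142986) / ln(0.0295455)
  = -8.852764 / -3.521824 ≈ 2.513687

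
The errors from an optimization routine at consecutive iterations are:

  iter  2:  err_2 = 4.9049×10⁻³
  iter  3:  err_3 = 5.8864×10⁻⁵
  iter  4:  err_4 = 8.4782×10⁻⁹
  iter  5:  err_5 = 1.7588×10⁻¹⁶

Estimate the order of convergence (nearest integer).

Consecutive ratios: err_5/err_4 = 1.7588×10⁻¹⁶/8.4782×10⁻⁹ = 2.0745e-08, err_4/err_3 = 8.4782×10⁻⁹/5.8864×10⁻⁵ = 0.00014403.
p ≈ ln(2.0745e-08)/ln(0.00014403) = -17.6910/-8.8455 ≈ 2.00.
So the convergence is quadratic (order 2).

2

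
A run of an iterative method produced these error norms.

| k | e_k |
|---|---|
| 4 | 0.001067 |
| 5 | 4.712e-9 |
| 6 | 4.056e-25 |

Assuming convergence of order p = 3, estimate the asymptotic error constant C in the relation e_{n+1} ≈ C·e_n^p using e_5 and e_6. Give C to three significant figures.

3.88

C ≈ e_6 / e_5^3
  = 4.056e-25 / (4.712e-9)^3
  = 4.056e-25 / 1.0462e-25 ≈ 3.8769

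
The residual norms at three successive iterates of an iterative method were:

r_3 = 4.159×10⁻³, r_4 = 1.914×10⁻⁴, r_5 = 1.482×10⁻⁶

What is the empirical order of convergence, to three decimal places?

1.579

p ≈ ln(r_5/r_4) / ln(r_4/r_3)
  = ln(1.482×10⁻⁶/1.914×10⁻⁴) / ln(1.914×10⁻⁴/4.159×10⁻³)
  = ln(0.00774295) / ln(0.0460207)
  = -4.860973 / -3.078664 ≈ 1.578923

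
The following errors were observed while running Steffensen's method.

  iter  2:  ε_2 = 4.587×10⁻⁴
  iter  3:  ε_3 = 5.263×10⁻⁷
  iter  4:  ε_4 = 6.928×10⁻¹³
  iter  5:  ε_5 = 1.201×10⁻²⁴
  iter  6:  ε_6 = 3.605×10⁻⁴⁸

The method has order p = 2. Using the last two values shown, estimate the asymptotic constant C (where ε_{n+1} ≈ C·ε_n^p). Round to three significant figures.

C ≈ ε_6 / ε_5^2
  = 3.605×10⁻⁴⁸ / (1.201×10⁻²⁴)^2
  = 3.605×10⁻⁴⁸ / 1.4424e-48 ≈ 2.4993

2.50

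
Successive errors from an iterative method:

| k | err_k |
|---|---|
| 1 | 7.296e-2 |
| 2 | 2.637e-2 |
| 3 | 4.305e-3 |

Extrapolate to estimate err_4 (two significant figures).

First estimate the order: p ≈ ln(err_3/err_2) / ln(err_2/err_1) = ln(4.305e-3/2.637e-2)/ln(2.637e-2/7.296e-2) = ln(0.163254)/ln(0.361431) ≈ 1.7810.
Then err_4 ≈ err_3·(err_3/err_2)^p = 4.305e-3·(0.163254)^1.7810 = 4.305e-3·0.0396379 ≈ 0.0001706.

1.7e-4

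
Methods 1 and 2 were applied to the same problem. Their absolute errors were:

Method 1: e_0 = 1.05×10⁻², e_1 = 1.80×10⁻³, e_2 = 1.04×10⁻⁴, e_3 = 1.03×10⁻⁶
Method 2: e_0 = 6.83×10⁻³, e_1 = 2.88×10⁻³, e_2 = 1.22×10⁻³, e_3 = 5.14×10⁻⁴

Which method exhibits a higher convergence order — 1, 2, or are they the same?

1

Method 1: p ≈ ln(1.03×10⁻⁶/1.04×10⁻⁴)/ln(1.04×10⁻⁴/1.80×10⁻³) ≈ 1.62.
Method 2: p ≈ ln(5.14×10⁻⁴/1.22×10⁻³)/ln(1.22×10⁻³/2.88×10⁻³) ≈ 1.01.
Method 1 has the higher order (≈1.6 vs ≈1.0).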